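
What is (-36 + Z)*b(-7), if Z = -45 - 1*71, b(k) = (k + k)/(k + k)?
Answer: -152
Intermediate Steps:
b(k) = 1 (b(k) = (2*k)/((2*k)) = (2*k)*(1/(2*k)) = 1)
Z = -116 (Z = -45 - 71 = -116)
(-36 + Z)*b(-7) = (-36 - 116)*1 = -152*1 = -152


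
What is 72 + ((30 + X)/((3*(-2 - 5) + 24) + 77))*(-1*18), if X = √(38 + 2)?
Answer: 261/4 - 9*√10/20 ≈ 63.827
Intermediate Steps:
X = 2*√10 (X = √40 = 2*√10 ≈ 6.3246)
72 + ((30 + X)/((3*(-2 - 5) + 24) + 77))*(-1*18) = 72 + ((30 + 2*√10)/((3*(-2 - 5) + 24) + 77))*(-1*18) = 72 + ((30 + 2*√10)/((3*(-7) + 24) + 77))*(-18) = 72 + ((30 + 2*√10)/((-21 + 24) + 77))*(-18) = 72 + ((30 + 2*√10)/(3 + 77))*(-18) = 72 + ((30 + 2*√10)/80)*(-18) = 72 + ((30 + 2*√10)*(1/80))*(-18) = 72 + (3/8 + √10/40)*(-18) = 72 + (-27/4 - 9*√10/20) = 261/4 - 9*√10/20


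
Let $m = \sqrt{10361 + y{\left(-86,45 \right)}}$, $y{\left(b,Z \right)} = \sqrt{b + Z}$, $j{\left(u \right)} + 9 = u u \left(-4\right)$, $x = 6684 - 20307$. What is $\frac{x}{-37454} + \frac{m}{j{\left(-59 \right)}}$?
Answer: $\frac{13623}{37454} - \frac{\sqrt{10361 + i \sqrt{41}}}{13933} \approx 0.35642 - 2.2574 \cdot 10^{-6} i$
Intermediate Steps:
$x = -13623$
$j{\left(u \right)} = -9 - 4 u^{2}$ ($j{\left(u \right)} = -9 + u u \left(-4\right) = -9 + u^{2} \left(-4\right) = -9 - 4 u^{2}$)
$y{\left(b,Z \right)} = \sqrt{Z + b}$
$m = \sqrt{10361 + i \sqrt{41}}$ ($m = \sqrt{10361 + \sqrt{45 - 86}} = \sqrt{10361 + \sqrt{-41}} = \sqrt{10361 + i \sqrt{41}} \approx 101.79 + 0.0315 i$)
$\frac{x}{-37454} + \frac{m}{j{\left(-59 \right)}} = - \frac{13623}{-37454} + \frac{\sqrt{10361 + i \sqrt{41}}}{-9 - 4 \left(-59\right)^{2}} = \left(-13623\right) \left(- \frac{1}{37454}\right) + \frac{\sqrt{10361 + i \sqrt{41}}}{-9 - 13924} = \frac{13623}{37454} + \frac{\sqrt{10361 + i \sqrt{41}}}{-9 - 13924} = \frac{13623}{37454} + \frac{\sqrt{10361 + i \sqrt{41}}}{-13933} = \frac{13623}{37454} + \sqrt{10361 + i \sqrt{41}} \left(- \frac{1}{13933}\right) = \frac{13623}{37454} - \frac{\sqrt{10361 + i \sqrt{41}}}{13933}$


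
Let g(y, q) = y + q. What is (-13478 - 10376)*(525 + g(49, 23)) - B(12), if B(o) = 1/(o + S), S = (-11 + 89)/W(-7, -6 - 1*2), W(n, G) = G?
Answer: -128167546/9 ≈ -1.4241e+7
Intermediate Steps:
g(y, q) = q + y
S = -39/4 (S = (-11 + 89)/(-6 - 1*2) = 78/(-6 - 2) = 78/(-8) = 78*(-⅛) = -39/4 ≈ -9.7500)
B(o) = 1/(-39/4 + o) (B(o) = 1/(o - 39/4) = 1/(-39/4 + o))
(-13478 - 10376)*(525 + g(49, 23)) - B(12) = (-13478 - 10376)*(525 + (23 + 49)) - 4/(-39 + 4*12) = -23854*(525 + 72) - 4/(-39 + 48) = -23854*597 - 4/9 = -14240838 - 4/9 = -128167546/9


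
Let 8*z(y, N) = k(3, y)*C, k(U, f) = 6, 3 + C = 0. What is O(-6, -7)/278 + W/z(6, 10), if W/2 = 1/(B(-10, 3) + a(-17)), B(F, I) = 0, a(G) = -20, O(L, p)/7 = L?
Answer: -667/6255 ≈ -0.10663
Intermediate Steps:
O(L, p) = 7*L
C = -3 (C = -3 + 0 = -3)
z(y, N) = -9/4 (z(y, N) = (6*(-3))/8 = (⅛)*(-18) = -9/4)
W = -⅒ (W = 2/(0 - 20) = 2/(-20) = 2*(-1/20) = -⅒ ≈ -0.10000)
O(-6, -7)/278 + W/z(6, 10) = (7*(-6))/278 - 1/(10*(-9/4)) = -42*1/278 - ⅒*(-4/9) = -21/139 + 2/45 = -667/6255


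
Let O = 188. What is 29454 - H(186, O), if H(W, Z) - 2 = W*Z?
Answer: -5516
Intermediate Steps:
H(W, Z) = 2 + W*Z
29454 - H(186, O) = 29454 - (2 + 186*188) = 29454 - (2 + 34968) = 29454 - 1*34970 = 29454 - 34970 = -5516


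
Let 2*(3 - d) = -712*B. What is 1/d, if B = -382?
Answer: -1/135989 ≈ -7.3535e-6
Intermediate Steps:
d = -135989 (d = 3 - (-356)*(-382) = 3 - ½*271984 = 3 - 135992 = -135989)
1/d = 1/(-135989) = -1/135989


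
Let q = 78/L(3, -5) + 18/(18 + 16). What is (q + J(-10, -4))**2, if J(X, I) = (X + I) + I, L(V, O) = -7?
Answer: 11594025/14161 ≈ 818.73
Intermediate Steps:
J(X, I) = X + 2*I (J(X, I) = (I + X) + I = X + 2*I)
q = -1263/119 (q = 78/(-7) + 18/(18 + 16) = 78*(-1/7) + 18/34 = -78/7 + 18*(1/34) = -78/7 + 9/17 = -1263/119 ≈ -10.613)
(q + J(-10, -4))**2 = (-1263/119 + (-10 + 2*(-4)))**2 = (-1263/119 + (-10 - 8))**2 = (-1263/119 - 18)**2 = (-3405/119)**2 = 11594025/14161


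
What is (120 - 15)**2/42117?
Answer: 3675/14039 ≈ 0.26177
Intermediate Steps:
(120 - 15)**2/42117 = 105**2*(1/42117) = 11025*(1/42117) = 3675/14039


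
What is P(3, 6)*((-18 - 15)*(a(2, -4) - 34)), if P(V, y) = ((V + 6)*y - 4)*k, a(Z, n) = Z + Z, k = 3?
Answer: 148500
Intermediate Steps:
a(Z, n) = 2*Z
P(V, y) = -12 + 3*y*(6 + V) (P(V, y) = ((V + 6)*y - 4)*3 = ((6 + V)*y - 4)*3 = (y*(6 + V) - 4)*3 = (-4 + y*(6 + V))*3 = -12 + 3*y*(6 + V))
P(3, 6)*((-18 - 15)*(a(2, -4) - 34)) = (-12 + 18*6 + 3*3*6)*((-18 - 15)*(2*2 - 34)) = (-12 + 108 + 54)*(-33*(4 - 34)) = 150*(-33*(-30)) = 150*990 = 148500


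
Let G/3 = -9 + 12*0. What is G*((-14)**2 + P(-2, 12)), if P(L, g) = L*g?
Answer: -4644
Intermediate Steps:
G = -27 (G = 3*(-9 + 12*0) = 3*(-9 + 0) = 3*(-9) = -27)
G*((-14)**2 + P(-2, 12)) = -27*((-14)**2 - 2*12) = -27*(196 - 24) = -27*172 = -4644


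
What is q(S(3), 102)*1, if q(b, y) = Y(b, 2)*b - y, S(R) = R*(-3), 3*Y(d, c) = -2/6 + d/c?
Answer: -175/2 ≈ -87.500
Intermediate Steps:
Y(d, c) = -⅑ + d/(3*c) (Y(d, c) = (-2/6 + d/c)/3 = (-2*⅙ + d/c)/3 = (-⅓ + d/c)/3 = -⅑ + d/(3*c))
S(R) = -3*R
q(b, y) = -y + b*(-⅑ + b/6) (q(b, y) = ((⅑)*(-1*2 + 3*b)/2)*b - y = ((⅑)*(½)*(-2 + 3*b))*b - y = (-⅑ + b/6)*b - y = b*(-⅑ + b/6) - y = -y + b*(-⅑ + b/6))
q(S(3), 102)*1 = (-1*102 - (-1)*3/3 + (-3*3)²/6)*1 = (-102 - ⅑*(-9) + (⅙)*(-9)²)*1 = (-102 + 1 + (⅙)*81)*1 = (-102 + 1 + 27/2)*1 = -175/2*1 = -175/2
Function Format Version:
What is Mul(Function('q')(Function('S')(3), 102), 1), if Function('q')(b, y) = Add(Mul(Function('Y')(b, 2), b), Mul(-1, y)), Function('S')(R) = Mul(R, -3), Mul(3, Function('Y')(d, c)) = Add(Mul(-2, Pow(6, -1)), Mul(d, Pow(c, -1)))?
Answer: Rational(-175, 2) ≈ -87.500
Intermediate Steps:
Function('Y')(d, c) = Add(Rational(-1, 9), Mul(Rational(1, 3), d, Pow(c, -1))) (Function('Y')(d, c) = Mul(Rational(1, 3), Add(Mul(-2, Pow(6, -1)), Mul(d, Pow(c, -1)))) = Mul(Rational(1, 3), Add(Mul(-2, Rational(1, 6)), Mul(d, Pow(c, -1)))) = Mul(Rational(1, 3), Add(Rational(-1, 3), Mul(d, Pow(c, -1)))) = Add(Rational(-1, 9), Mul(Rational(1, 3), d, Pow(c, -1))))
Function('S')(R) = Mul(-3, R)
Function('q')(b, y) = Add(Mul(-1, y), Mul(b, Add(Rational(-1, 9), Mul(Rational(1, 6), b)))) (Function('q')(b, y) = Add(Mul(Mul(Rational(1, 9), Pow(2, -1), Add(Mul(-1, 2), Mul(3, b))), b), Mul(-1, y)) = Add(Mul(Mul(Rational(1, 9), Rational(1, 2), Add(-2, Mul(3, b))), b), Mul(-1, y)) = Add(Mul(Add(Rational(-1, 9), Mul(Rational(1, 6), b)), b), Mul(-1, y)) = Add(Mul(b, Add(Rational(-1, 9), Mul(Rational(1, 6), b))), Mul(-1, y)) = Add(Mul(-1, y), Mul(b, Add(Rational(-1, 9), Mul(Rational(1, 6), b)))))
Mul(Function('q')(Function('S')(3), 102), 1) = Mul(Add(Mul(-1, 102), Mul(Rational(-1, 9), Mul(-3, 3)), Mul(Rational(1, 6), Pow(Mul(-3, 3), 2))), 1) = Mul(Add(-102, Mul(Rational(-1, 9), -9), Mul(Rational(1, 6), Pow(-9, 2))), 1) = Mul(Add(-102, 1, Mul(Rational(1, 6), 81)), 1) = Mul(Add(-102, 1, Rational(27, 2)), 1) = Mul(Rational(-175, 2), 1) = Rational(-175, 2)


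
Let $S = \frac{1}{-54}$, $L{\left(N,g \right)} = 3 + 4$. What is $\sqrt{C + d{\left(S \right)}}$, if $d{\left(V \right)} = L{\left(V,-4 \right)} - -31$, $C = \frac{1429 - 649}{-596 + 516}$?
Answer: $\frac{\sqrt{113}}{2} \approx 5.3151$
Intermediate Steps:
$L{\left(N,g \right)} = 7$
$C = - \frac{39}{4}$ ($C = \frac{780}{-80} = 780 \left(- \frac{1}{80}\right) = - \frac{39}{4} \approx -9.75$)
$S = - \frac{1}{54} \approx -0.018519$
$d{\left(V \right)} = 38$ ($d{\left(V \right)} = 7 - -31 = 7 + 31 = 38$)
$\sqrt{C + d{\left(S \right)}} = \sqrt{- \frac{39}{4} + 38} = \sqrt{\frac{113}{4}} = \frac{\sqrt{113}}{2}$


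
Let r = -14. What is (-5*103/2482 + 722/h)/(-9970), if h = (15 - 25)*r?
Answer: -107494/216523475 ≈ -0.00049645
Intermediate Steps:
h = 140 (h = (15 - 25)*(-14) = -10*(-14) = 140)
(-5*103/2482 + 722/h)/(-9970) = (-5*103/2482 + 722/140)/(-9970) = (-515*1/2482 + 722*(1/140))*(-1/9970) = (-515/2482 + 361/70)*(-1/9970) = (214988/43435)*(-1/9970) = -107494/216523475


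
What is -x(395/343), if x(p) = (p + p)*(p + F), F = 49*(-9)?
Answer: 119185720/117649 ≈ 1013.1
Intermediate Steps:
F = -441
x(p) = 2*p*(-441 + p) (x(p) = (p + p)*(p - 441) = (2*p)*(-441 + p) = 2*p*(-441 + p))
-x(395/343) = -2*395/343*(-441 + 395/343) = -2*395*(1/343)*(-441 + 395*(1/343)) = -2*395*(-441 + 395/343)/343 = -2*395*(-150868)/(343*343) = -1*(-119185720/117649) = 119185720/117649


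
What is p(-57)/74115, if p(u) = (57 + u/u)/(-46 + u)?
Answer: -58/7633845 ≈ -7.5977e-6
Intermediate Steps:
p(u) = 58/(-46 + u) (p(u) = (57 + 1)/(-46 + u) = 58/(-46 + u))
p(-57)/74115 = (58/(-46 - 57))/74115 = (58/(-103))*(1/74115) = (58*(-1/103))*(1/74115) = -58/103*1/74115 = -58/7633845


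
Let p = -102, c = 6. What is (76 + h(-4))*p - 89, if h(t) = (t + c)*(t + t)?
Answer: -6209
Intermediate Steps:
h(t) = 2*t*(6 + t) (h(t) = (t + 6)*(t + t) = (6 + t)*(2*t) = 2*t*(6 + t))
(76 + h(-4))*p - 89 = (76 + 2*(-4)*(6 - 4))*(-102) - 89 = (76 + 2*(-4)*2)*(-102) - 89 = (76 - 16)*(-102) - 89 = 60*(-102) - 89 = -6120 - 89 = -6209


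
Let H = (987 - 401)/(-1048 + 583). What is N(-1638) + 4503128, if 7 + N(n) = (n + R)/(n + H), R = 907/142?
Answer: 487419509873977/108240352 ≈ 4.5031e+6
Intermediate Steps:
H = -586/465 (H = 586/(-465) = 586*(-1/465) = -586/465 ≈ -1.2602)
R = 907/142 (R = 907*(1/142) = 907/142 ≈ 6.3873)
N(n) = -7 + (907/142 + n)/(-586/465 + n) (N(n) = -7 + (n + 907/142)/(n - 586/465) = -7 + (907/142 + n)/(-586/465 + n))
N(-1638) + 4503128 = (1004239 - 396180*(-1638))/(142*(-586 + 465*(-1638))) + 4503128 = (1004239 + 648942840)/(142*(-586 - 761670)) + 4503128 = (1/142)*649947079/(-762256) + 4503128 = (1/142)*(-1/762256)*649947079 + 4503128 = -649947079/108240352 + 4503128 = 487419509873977/108240352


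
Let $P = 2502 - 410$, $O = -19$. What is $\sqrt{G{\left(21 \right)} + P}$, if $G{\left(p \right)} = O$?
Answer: $\sqrt{2073} \approx 45.53$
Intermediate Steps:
$G{\left(p \right)} = -19$
$P = 2092$
$\sqrt{G{\left(21 \right)} + P} = \sqrt{-19 + 2092} = \sqrt{2073}$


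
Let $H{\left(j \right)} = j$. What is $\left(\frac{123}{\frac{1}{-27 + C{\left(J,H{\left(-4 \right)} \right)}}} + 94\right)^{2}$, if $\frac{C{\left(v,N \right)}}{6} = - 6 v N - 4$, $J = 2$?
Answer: $855270025$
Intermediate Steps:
$C{\left(v,N \right)} = -24 - 36 N v$ ($C{\left(v,N \right)} = 6 \left(- 6 v N - 4\right) = 6 \left(- 6 N v - 4\right) = 6 \left(-4 - 6 N v\right) = -24 - 36 N v$)
$\left(\frac{123}{\frac{1}{-27 + C{\left(J,H{\left(-4 \right)} \right)}}} + 94\right)^{2} = \left(\frac{123}{\frac{1}{-27 - \left(24 - 288\right)}} + 94\right)^{2} = \left(\frac{123}{\frac{1}{-27 + \left(-24 + 288\right)}} + 94\right)^{2} = \left(\frac{123}{\frac{1}{-27 + 264}} + 94\right)^{2} = \left(\frac{123}{\frac{1}{237}} + 94\right)^{2} = \left(123 \frac{1}{\frac{1}{237}} + 94\right)^{2} = \left(123 \cdot 237 + 94\right)^{2} = \left(29151 + 94\right)^{2} = 29245^{2} = 855270025$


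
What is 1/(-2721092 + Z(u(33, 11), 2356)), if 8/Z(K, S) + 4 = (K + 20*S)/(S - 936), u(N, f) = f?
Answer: -41451/112791973132 ≈ -3.6750e-7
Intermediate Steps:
Z(K, S) = 8/(-4 + (K + 20*S)/(-936 + S)) (Z(K, S) = 8/(-4 + (K + 20*S)/(S - 936)) = 8/(-4 + (K + 20*S)/(-936 + S)))
1/(-2721092 + Z(u(33, 11), 2356)) = 1/(-2721092 + 8*(-936 + 2356)/(3744 + 11 + 16*2356)) = 1/(-2721092 + 8*1420/(3744 + 11 + 37696)) = 1/(-2721092 + 8*1420/41451) = 1/(-2721092 + 8*(1/41451)*1420) = 1/(-2721092 + 11360/41451) = 1/(-112791973132/41451) = -41451/112791973132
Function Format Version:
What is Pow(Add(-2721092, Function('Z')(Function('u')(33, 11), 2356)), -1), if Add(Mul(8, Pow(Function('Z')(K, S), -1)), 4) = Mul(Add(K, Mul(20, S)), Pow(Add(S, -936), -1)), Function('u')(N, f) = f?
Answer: Rational(-41451, 112791973132) ≈ -3.6750e-7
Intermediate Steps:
Function('Z')(K, S) = Mul(8, Pow(Add(-4, Mul(Pow(Add(-936, S), -1), Add(K, Mul(20, S)))), -1)) (Function('Z')(K, S) = Mul(8, Pow(Add(-4, Mul(Add(K, Mul(20, S)), Pow(Add(S, -936), -1))), -1)) = Mul(8, Pow(Add(-4, Mul(Add(K, Mul(20, S)), Pow(Add(-936, S), -1))), -1)) = Mul(8, Pow(Add(-4, Mul(Pow(Add(-936, S), -1), Add(K, Mul(20, S)))), -1)))
Pow(Add(-2721092, Function('Z')(Function('u')(33, 11), 2356)), -1) = Pow(Add(-2721092, Mul(8, Pow(Add(3744, 11, Mul(16, 2356)), -1), Add(-936, 2356))), -1) = Pow(Add(-2721092, Mul(8, Pow(Add(3744, 11, 37696), -1), 1420)), -1) = Pow(Add(-2721092, Mul(8, Pow(41451, -1), 1420)), -1) = Pow(Add(-2721092, Mul(8, Rational(1, 41451), 1420)), -1) = Pow(Add(-2721092, Rational(11360, 41451)), -1) = Pow(Rational(-112791973132, 41451), -1) = Rational(-41451, 112791973132)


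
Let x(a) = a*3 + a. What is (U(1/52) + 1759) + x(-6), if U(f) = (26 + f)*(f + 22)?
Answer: 6240625/2704 ≈ 2307.9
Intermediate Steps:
x(a) = 4*a (x(a) = 3*a + a = 4*a)
U(f) = (22 + f)*(26 + f) (U(f) = (26 + f)*(22 + f) = (22 + f)*(26 + f))
(U(1/52) + 1759) + x(-6) = ((572 + (1/52)² + 48/52) + 1759) + 4*(-6) = ((572 + (1/52)² + 48*(1/52)) + 1759) - 24 = ((572 + 1/2704 + 12/13) + 1759) - 24 = (1549185/2704 + 1759) - 24 = 6305521/2704 - 24 = 6240625/2704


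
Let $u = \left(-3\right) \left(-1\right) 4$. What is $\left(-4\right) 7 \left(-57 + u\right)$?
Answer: $1260$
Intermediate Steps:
$u = 12$ ($u = 3 \cdot 4 = 12$)
$\left(-4\right) 7 \left(-57 + u\right) = \left(-4\right) 7 \left(-57 + 12\right) = \left(-28\right) \left(-45\right) = 1260$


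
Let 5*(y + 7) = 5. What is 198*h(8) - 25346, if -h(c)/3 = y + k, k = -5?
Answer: -18812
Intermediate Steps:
y = -6 (y = -7 + (⅕)*5 = -7 + 1 = -6)
h(c) = 33 (h(c) = -3*(-6 - 5) = -3*(-11) = 33)
198*h(8) - 25346 = 198*33 - 25346 = 6534 - 25346 = -18812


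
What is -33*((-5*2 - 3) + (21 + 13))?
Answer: -693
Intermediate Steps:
-33*((-5*2 - 3) + (21 + 13)) = -33*((-10 - 3) + 34) = -33*(-13 + 34) = -33*21 = -693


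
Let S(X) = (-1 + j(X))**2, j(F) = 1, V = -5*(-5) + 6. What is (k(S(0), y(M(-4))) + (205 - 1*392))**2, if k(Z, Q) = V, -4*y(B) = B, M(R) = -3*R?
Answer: 24336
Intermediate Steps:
y(B) = -B/4
V = 31 (V = 25 + 6 = 31)
S(X) = 0 (S(X) = (-1 + 1)**2 = 0**2 = 0)
k(Z, Q) = 31
(k(S(0), y(M(-4))) + (205 - 1*392))**2 = (31 + (205 - 1*392))**2 = (31 + (205 - 392))**2 = (31 - 187)**2 = (-156)**2 = 24336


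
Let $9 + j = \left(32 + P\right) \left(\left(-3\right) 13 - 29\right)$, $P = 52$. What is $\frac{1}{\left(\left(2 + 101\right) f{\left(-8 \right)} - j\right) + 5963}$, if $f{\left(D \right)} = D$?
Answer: $\frac{1}{10860} \approx 9.2081 \cdot 10^{-5}$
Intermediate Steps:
$j = -5721$ ($j = -9 + \left(32 + 52\right) \left(\left(-3\right) 13 - 29\right) = -9 + 84 \left(-39 - 29\right) = -9 + 84 \left(-68\right) = -9 - 5712 = -5721$)
$\frac{1}{\left(\left(2 + 101\right) f{\left(-8 \right)} - j\right) + 5963} = \frac{1}{\left(\left(2 + 101\right) \left(-8\right) - -5721\right) + 5963} = \frac{1}{\left(103 \left(-8\right) + 5721\right) + 5963} = \frac{1}{\left(-824 + 5721\right) + 5963} = \frac{1}{4897 + 5963} = \frac{1}{10860}$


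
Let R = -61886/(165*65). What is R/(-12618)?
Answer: 2813/6151275 ≈ 0.00045730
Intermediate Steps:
R = -5626/975 (R = -61886/10725 = -61886*1/10725 = -5626/975 ≈ -5.7703)
R/(-12618) = -5626/975/(-12618) = -5626/975*(-1/12618) = 2813/6151275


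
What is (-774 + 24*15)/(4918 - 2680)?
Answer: -69/373 ≈ -0.18499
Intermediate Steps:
(-774 + 24*15)/(4918 - 2680) = (-774 + 360)/2238 = -414*1/2238 = -69/373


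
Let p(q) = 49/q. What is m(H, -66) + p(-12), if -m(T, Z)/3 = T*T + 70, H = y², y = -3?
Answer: -5485/12 ≈ -457.08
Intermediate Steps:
H = 9 (H = (-3)² = 9)
m(T, Z) = -210 - 3*T² (m(T, Z) = -3*(T*T + 70) = -3*(T² + 70) = -3*(70 + T²) = -210 - 3*T²)
m(H, -66) + p(-12) = (-210 - 3*9²) + 49/(-12) = (-210 - 3*81) + 49*(-1/12) = (-210 - 243) - 49/12 = -453 - 49/12 = -5485/12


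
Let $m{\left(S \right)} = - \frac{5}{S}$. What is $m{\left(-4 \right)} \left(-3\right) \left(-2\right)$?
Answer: $\frac{15}{2} \approx 7.5$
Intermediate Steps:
$m{\left(-4 \right)} \left(-3\right) \left(-2\right) = - \frac{5}{-4} \left(-3\right) \left(-2\right) = \left(-5\right) \left(- \frac{1}{4}\right) \left(-3\right) \left(-2\right) = \frac{5}{4} \left(-3\right) \left(-2\right) = \left(- \frac{15}{4}\right) \left(-2\right) = \frac{15}{2}$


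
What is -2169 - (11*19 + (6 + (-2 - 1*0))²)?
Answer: -2394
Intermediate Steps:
-2169 - (11*19 + (6 + (-2 - 1*0))²) = -2169 - (209 + (6 + (-2 + 0))²) = -2169 - (209 + (6 - 2)²) = -2169 - (209 + 4²) = -2169 - (209 + 16) = -2169 - 1*225 = -2169 - 225 = -2394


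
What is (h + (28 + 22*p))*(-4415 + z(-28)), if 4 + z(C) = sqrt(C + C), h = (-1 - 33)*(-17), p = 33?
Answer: -5886108 + 2664*I*sqrt(14) ≈ -5.8861e+6 + 9967.8*I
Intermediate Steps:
h = 578 (h = -34*(-17) = 578)
z(C) = -4 + sqrt(2)*sqrt(C) (z(C) = -4 + sqrt(C + C) = -4 + sqrt(2*C) = -4 + sqrt(2)*sqrt(C))
(h + (28 + 22*p))*(-4415 + z(-28)) = (578 + (28 + 22*33))*(-4415 + (-4 + sqrt(2)*sqrt(-28))) = (578 + (28 + 726))*(-4415 + (-4 + sqrt(2)*(2*I*sqrt(7)))) = (578 + 754)*(-4415 + (-4 + 2*I*sqrt(14))) = 1332*(-4419 + 2*I*sqrt(14)) = -5886108 + 2664*I*sqrt(14)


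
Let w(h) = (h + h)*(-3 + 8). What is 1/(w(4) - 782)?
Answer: -1/742 ≈ -0.0013477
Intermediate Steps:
w(h) = 10*h (w(h) = (2*h)*5 = 10*h)
1/(w(4) - 782) = 1/(10*4 - 782) = 1/(40 - 782) = 1/(-742) = -1/742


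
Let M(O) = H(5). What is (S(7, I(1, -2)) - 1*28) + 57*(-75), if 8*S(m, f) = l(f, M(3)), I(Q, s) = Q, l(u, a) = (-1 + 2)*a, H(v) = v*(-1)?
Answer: -34429/8 ≈ -4303.6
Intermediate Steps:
H(v) = -v
M(O) = -5 (M(O) = -1*5 = -5)
l(u, a) = a (l(u, a) = 1*a = a)
S(m, f) = -5/8 (S(m, f) = (1/8)*(-5) = -5/8)
(S(7, I(1, -2)) - 1*28) + 57*(-75) = (-5/8 - 1*28) + 57*(-75) = (-5/8 - 28) - 4275 = -229/8 - 4275 = -34429/8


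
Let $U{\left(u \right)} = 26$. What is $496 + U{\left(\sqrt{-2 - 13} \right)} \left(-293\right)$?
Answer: $-7122$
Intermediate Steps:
$496 + U{\left(\sqrt{-2 - 13} \right)} \left(-293\right) = 496 + 26 \left(-293\right) = 496 - 7618 = -7122$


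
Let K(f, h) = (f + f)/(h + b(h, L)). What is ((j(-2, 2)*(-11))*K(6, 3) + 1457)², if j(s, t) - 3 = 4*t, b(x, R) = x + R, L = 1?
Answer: 76510009/49 ≈ 1.5614e+6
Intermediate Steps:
b(x, R) = R + x
j(s, t) = 3 + 4*t
K(f, h) = 2*f/(1 + 2*h) (K(f, h) = (f + f)/(h + (1 + h)) = (2*f)/(1 + 2*h) = 2*f/(1 + 2*h))
((j(-2, 2)*(-11))*K(6, 3) + 1457)² = (((3 + 4*2)*(-11))*(2*6/(1 + 2*3)) + 1457)² = (((3 + 8)*(-11))*(2*6/(1 + 6)) + 1457)² = ((11*(-11))*(2*6/7) + 1457)² = (-242*6/7 + 1457)² = (-121*12/7 + 1457)² = (-1452/7 + 1457)² = (8747/7)² = 76510009/49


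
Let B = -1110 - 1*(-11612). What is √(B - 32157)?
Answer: I*√21655 ≈ 147.16*I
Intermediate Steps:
B = 10502 (B = -1110 + 11612 = 10502)
√(B - 32157) = √(10502 - 32157) = √(-21655) = I*√21655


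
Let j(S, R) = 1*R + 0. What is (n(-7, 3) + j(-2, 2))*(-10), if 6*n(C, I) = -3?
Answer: -15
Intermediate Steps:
j(S, R) = R (j(S, R) = R + 0 = R)
n(C, I) = -1/2 (n(C, I) = (1/6)*(-3) = -1/2)
(n(-7, 3) + j(-2, 2))*(-10) = (-1/2 + 2)*(-10) = (3/2)*(-10) = -15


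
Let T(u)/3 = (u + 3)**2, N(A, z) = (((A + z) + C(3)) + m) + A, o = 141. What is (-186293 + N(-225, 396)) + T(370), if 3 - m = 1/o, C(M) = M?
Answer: 32577485/141 ≈ 2.3105e+5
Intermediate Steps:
m = 422/141 (m = 3 - 1/141 = 422/141 ≈ 2.9929)
N(A, z) = 845/141 + z + 2*A (N(A, z) = (((A + z) + 3) + 422/141) + A = ((3 + A + z) + 422/141) + A = (845/141 + A + z) + A = 845/141 + z + 2*A)
T(u) = 3*(3 + u)**2 (T(u) = 3*(u + 3)**2 = 3*(3 + u)**2)
(-186293 + N(-225, 396)) + T(370) = (-186293 + (845/141 + 396 + 2*(-225))) + 3*(3 + 370)**2 = (-186293 + (845/141 + 396 - 450)) + 3*373**2 = (-186293 - 6769/141) + 3*139129 = -26274082/141 + 417387 = 32577485/141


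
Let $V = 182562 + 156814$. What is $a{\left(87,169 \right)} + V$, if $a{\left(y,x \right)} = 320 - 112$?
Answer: $339584$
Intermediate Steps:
$V = 339376$
$a{\left(y,x \right)} = 208$ ($a{\left(y,x \right)} = 320 - 112 = 208$)
$a{\left(87,169 \right)} + V = 208 + 339376 = 339584$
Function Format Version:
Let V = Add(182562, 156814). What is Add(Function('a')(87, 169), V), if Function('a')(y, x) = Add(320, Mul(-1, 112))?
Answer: 339584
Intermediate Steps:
V = 339376
Function('a')(y, x) = 208 (Function('a')(y, x) = Add(320, -112) = 208)
Add(Function('a')(87, 169), V) = Add(208, 339376) = 339584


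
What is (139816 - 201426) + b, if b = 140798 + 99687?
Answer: 178875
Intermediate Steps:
b = 240485
(139816 - 201426) + b = (139816 - 201426) + 240485 = -61610 + 240485 = 178875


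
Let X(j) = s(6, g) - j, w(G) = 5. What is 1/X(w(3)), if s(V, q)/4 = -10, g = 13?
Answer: -1/45 ≈ -0.022222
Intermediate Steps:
s(V, q) = -40 (s(V, q) = 4*(-10) = -40)
X(j) = -40 - j
1/X(w(3)) = 1/(-40 - 1*5) = 1/(-40 - 5) = 1/(-45) = -1/45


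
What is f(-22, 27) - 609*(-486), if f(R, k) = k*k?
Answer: 296703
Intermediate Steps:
f(R, k) = k**2
f(-22, 27) - 609*(-486) = 27**2 - 609*(-486) = 729 + 295974 = 296703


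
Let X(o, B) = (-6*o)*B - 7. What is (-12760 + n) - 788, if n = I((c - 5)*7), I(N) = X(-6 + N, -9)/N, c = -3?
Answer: -755333/56 ≈ -13488.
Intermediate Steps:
X(o, B) = -7 - 6*B*o (X(o, B) = -6*B*o - 7 = -7 - 6*B*o)
I(N) = (-331 + 54*N)/N (I(N) = (-7 - 6*(-9)*(-6 + N))/N = (-7 + (-324 + 54*N))/N = (-331 + 54*N)/N)
n = 3355/56 (n = 54 - 331*1/(7*(-3 - 5)) = 54 - 331/((-8*7)) = 54 - 331/(-56) = 54 - 331*(-1/56) = 54 + 331/56 = 3355/56 ≈ 59.911)
(-12760 + n) - 788 = (-12760 + 3355/56) - 788 = -711205/56 - 788 = -755333/56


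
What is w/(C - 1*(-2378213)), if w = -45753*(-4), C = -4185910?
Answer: -183012/1807697 ≈ -0.10124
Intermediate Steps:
w = 183012
w/(C - 1*(-2378213)) = 183012/(-4185910 - 1*(-2378213)) = 183012/(-4185910 + 2378213) = 183012/(-1807697) = 183012*(-1/1807697) = -183012/1807697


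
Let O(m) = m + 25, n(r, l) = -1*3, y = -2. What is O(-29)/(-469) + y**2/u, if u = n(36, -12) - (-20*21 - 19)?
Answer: 905/51121 ≈ 0.017703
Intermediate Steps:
n(r, l) = -3
O(m) = 25 + m
u = 436 (u = -3 - (-20*21 - 19) = -3 - (-420 - 19) = -3 - 1*(-439) = -3 + 439 = 436)
O(-29)/(-469) + y**2/u = (25 - 29)/(-469) + (-2)**2/436 = -4*(-1/469) + 4*(1/436) = 4/469 + 1/109 = 905/51121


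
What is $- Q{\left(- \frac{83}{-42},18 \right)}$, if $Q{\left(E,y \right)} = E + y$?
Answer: $- \frac{839}{42} \approx -19.976$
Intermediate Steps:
$- Q{\left(- \frac{83}{-42},18 \right)} = - (- \frac{83}{-42} + 18) = - (\left(-83\right) \left(- \frac{1}{42}\right) + 18) = - (\frac{83}{42} + 18) = \left(-1\right) \frac{839}{42} = - \frac{839}{42}$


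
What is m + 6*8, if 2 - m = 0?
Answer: 50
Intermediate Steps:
m = 2 (m = 2 - 1*0 = 2 + 0 = 2)
m + 6*8 = 2 + 6*8 = 2 + 48 = 50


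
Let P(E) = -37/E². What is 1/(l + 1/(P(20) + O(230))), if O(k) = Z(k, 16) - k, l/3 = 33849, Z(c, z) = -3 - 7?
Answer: 96037/9752268839 ≈ 9.8477e-6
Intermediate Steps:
Z(c, z) = -10
l = 101547 (l = 3*33849 = 101547)
P(E) = -37/E²
O(k) = -10 - k
1/(l + 1/(P(20) + O(230))) = 1/(101547 + 1/(-37/20² + (-10 - 1*230))) = 1/(101547 + 1/(-37*1/400 + (-10 - 230))) = 1/(101547 + 1/(-37/400 - 240)) = 1/(101547 + 1/(-96037/400)) = 1/(101547 - 400/96037) = 1/(9752268839/96037) = 96037/9752268839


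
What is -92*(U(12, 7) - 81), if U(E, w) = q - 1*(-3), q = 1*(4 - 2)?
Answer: 6992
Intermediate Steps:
q = 2 (q = 1*2 = 2)
U(E, w) = 5 (U(E, w) = 2 - 1*(-3) = 2 + 3 = 5)
-92*(U(12, 7) - 81) = -92*(5 - 81) = -92*(-76) = 6992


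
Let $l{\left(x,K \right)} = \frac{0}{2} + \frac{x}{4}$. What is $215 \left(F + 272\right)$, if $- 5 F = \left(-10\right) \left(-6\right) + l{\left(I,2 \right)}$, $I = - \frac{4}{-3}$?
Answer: $\frac{167657}{3} \approx 55886.0$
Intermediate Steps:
$I = \frac{4}{3}$ ($I = \left(-4\right) \left(- \frac{1}{3}\right) = \frac{4}{3} \approx 1.3333$)
$l{\left(x,K \right)} = \frac{x}{4}$ ($l{\left(x,K \right)} = 0 \cdot \frac{1}{2} + x \frac{1}{4} = 0 + \frac{x}{4} = \frac{x}{4}$)
$F = - \frac{181}{15}$ ($F = - \frac{\left(-10\right) \left(-6\right) + \frac{1}{4} \cdot \frac{4}{3}}{5} = - \frac{60 + \frac{1}{3}}{5} = \left(- \frac{1}{5}\right) \frac{181}{3} = - \frac{181}{15} \approx -12.067$)
$215 \left(F + 272\right) = 215 \left(- \frac{181}{15} + 272\right) = 215 \cdot \frac{3899}{15} = \frac{167657}{3}$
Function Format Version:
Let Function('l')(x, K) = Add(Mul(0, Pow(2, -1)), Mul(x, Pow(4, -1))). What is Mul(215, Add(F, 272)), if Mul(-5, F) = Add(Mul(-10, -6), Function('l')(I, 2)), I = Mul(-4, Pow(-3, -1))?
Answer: Rational(167657, 3) ≈ 55886.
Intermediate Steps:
I = Rational(4, 3) (I = Mul(-4, Rational(-1, 3)) = Rational(4, 3) ≈ 1.3333)
Function('l')(x, K) = Mul(Rational(1, 4), x) (Function('l')(x, K) = Add(Mul(0, Rational(1, 2)), Mul(x, Rational(1, 4))) = Add(0, Mul(Rational(1, 4), x)) = Mul(Rational(1, 4), x))
F = Rational(-181, 15) (F = Mul(Rational(-1, 5), Add(Mul(-10, -6), Mul(Rational(1, 4), Rational(4, 3)))) = Mul(Rational(-1, 5), Add(60, Rational(1, 3))) = Mul(Rational(-1, 5), Rational(181, 3)) = Rational(-181, 15) ≈ -12.067)
Mul(215, Add(F, 272)) = Mul(215, Add(Rational(-181, 15), 272)) = Mul(215, Rational(3899, 15)) = Rational(167657, 3)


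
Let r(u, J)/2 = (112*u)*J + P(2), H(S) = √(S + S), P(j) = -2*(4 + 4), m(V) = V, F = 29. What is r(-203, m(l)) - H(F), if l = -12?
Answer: 545632 - √58 ≈ 5.4562e+5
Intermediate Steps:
P(j) = -16 (P(j) = -2*8 = -16)
H(S) = √2*√S (H(S) = √(2*S) = √2*√S)
r(u, J) = -32 + 224*J*u (r(u, J) = 2*((112*u)*J - 16) = 2*(112*J*u - 16) = 2*(-16 + 112*J*u) = -32 + 224*J*u)
r(-203, m(l)) - H(F) = (-32 + 224*(-12)*(-203)) - √2*√29 = (-32 + 545664) - √58 = 545632 - √58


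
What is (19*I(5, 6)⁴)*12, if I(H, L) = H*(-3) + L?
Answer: 1495908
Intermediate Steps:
I(H, L) = L - 3*H (I(H, L) = -3*H + L = L - 3*H)
(19*I(5, 6)⁴)*12 = (19*(6 - 3*5)⁴)*12 = (19*(6 - 15)⁴)*12 = (19*(-9)⁴)*12 = (19*6561)*12 = 124659*12 = 1495908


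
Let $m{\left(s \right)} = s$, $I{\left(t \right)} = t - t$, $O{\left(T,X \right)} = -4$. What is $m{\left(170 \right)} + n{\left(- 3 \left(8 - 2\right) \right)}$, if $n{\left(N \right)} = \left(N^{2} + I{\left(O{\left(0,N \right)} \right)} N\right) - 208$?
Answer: $286$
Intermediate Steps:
$I{\left(t \right)} = 0$
$n{\left(N \right)} = -208 + N^{2}$ ($n{\left(N \right)} = \left(N^{2} + 0 N\right) - 208 = \left(N^{2} + 0\right) - 208 = N^{2} - 208 = -208 + N^{2}$)
$m{\left(170 \right)} + n{\left(- 3 \left(8 - 2\right) \right)} = 170 - \left(208 - \left(- 3 \left(8 - 2\right)\right)^{2}\right) = 170 - \left(208 - \left(\left(-3\right) 6\right)^{2}\right) = 170 - \left(208 - \left(-18\right)^{2}\right) = 170 + \left(-208 + 324\right) = 170 + 116 = 286$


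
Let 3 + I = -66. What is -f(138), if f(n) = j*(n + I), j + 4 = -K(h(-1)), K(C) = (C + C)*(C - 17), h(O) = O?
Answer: 2760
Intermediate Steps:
I = -69 (I = -3 - 66 = -69)
K(C) = 2*C*(-17 + C) (K(C) = (2*C)*(-17 + C) = 2*C*(-17 + C))
j = -40 (j = -4 - 2*(-1)*(-17 - 1) = -4 - 2*(-1)*(-18) = -4 - 1*36 = -4 - 36 = -40)
f(n) = 2760 - 40*n (f(n) = -40*(n - 69) = -40*(-69 + n) = 2760 - 40*n)
-f(138) = -(2760 - 40*138) = -(2760 - 5520) = -1*(-2760) = 2760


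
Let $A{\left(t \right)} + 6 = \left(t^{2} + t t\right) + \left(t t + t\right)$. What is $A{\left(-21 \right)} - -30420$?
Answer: $31716$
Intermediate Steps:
$A{\left(t \right)} = -6 + t + 3 t^{2}$ ($A{\left(t \right)} = -6 + \left(\left(t^{2} + t t\right) + \left(t t + t\right)\right) = -6 + \left(\left(t^{2} + t^{2}\right) + \left(t^{2} + t\right)\right) = -6 + \left(2 t^{2} + \left(t + t^{2}\right)\right) = -6 + \left(t + 3 t^{2}\right) = -6 + t + 3 t^{2}$)
$A{\left(-21 \right)} - -30420 = \left(-6 - 21 + 3 \left(-21\right)^{2}\right) - -30420 = \left(-6 - 21 + 3 \cdot 441\right) + 30420 = \left(-6 - 21 + 1323\right) + 30420 = 1296 + 30420 = 31716$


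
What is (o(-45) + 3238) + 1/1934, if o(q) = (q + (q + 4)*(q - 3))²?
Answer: 7158056979/1934 ≈ 3.7012e+6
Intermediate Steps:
o(q) = (q + (-3 + q)*(4 + q))² (o(q) = (q + (4 + q)*(-3 + q))² = (q + (-3 + q)*(4 + q))²)
(o(-45) + 3238) + 1/1934 = ((-12 + (-45)² + 2*(-45))² + 3238) + 1/1934 = ((-12 + 2025 - 90)² + 3238) + 1/1934 = (1923² + 3238) + 1/1934 = (3697929 + 3238) + 1/1934 = 3701167 + 1/1934 = 7158056979/1934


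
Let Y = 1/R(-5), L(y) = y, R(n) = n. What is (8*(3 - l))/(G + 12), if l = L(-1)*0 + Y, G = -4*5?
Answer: -16/5 ≈ -3.2000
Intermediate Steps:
G = -20
Y = -⅕ (Y = 1/(-5) = -⅕ ≈ -0.20000)
l = -⅕ (l = -1*0 - ⅕ = 0 - ⅕ = -⅕ ≈ -0.20000)
(8*(3 - l))/(G + 12) = (8*(3 - 1*(-⅕)))/(-20 + 12) = (8*(3 + ⅕))/(-8) = (8*(16/5))*(-⅛) = (128/5)*(-⅛) = -16/5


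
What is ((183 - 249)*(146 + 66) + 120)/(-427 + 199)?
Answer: 1156/19 ≈ 60.842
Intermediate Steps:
((183 - 249)*(146 + 66) + 120)/(-427 + 199) = (-66*212 + 120)/(-228) = (-13992 + 120)*(-1/228) = -13872*(-1/228) = 1156/19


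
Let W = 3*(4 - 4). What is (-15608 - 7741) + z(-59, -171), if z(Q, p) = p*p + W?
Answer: 5892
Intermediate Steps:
W = 0 (W = 3*0 = 0)
z(Q, p) = p² (z(Q, p) = p*p + 0 = p² + 0 = p²)
(-15608 - 7741) + z(-59, -171) = (-15608 - 7741) + (-171)² = -23349 + 29241 = 5892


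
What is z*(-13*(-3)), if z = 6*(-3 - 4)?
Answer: -1638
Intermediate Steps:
z = -42 (z = 6*(-7) = -42)
z*(-13*(-3)) = -(-546)*(-3) = -42*39 = -1638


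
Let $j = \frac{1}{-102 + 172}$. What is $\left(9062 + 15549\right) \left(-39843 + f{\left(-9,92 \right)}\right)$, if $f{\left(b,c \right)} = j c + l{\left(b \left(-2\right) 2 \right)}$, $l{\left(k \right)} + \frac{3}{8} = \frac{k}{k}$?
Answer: $- \frac{274547936667}{280} \approx -9.8053 \cdot 10^{8}$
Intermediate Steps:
$l{\left(k \right)} = \frac{5}{8}$ ($l{\left(k \right)} = - \frac{3}{8} + \frac{k}{k} = - \frac{3}{8} + 1 = \frac{5}{8}$)
$j = \frac{1}{70} \approx 0.014286$
$f{\left(b,c \right)} = \frac{5}{8} + \frac{c}{70}$ ($f{\left(b,c \right)} = \frac{c}{70} + \frac{5}{8} = \frac{5}{8} + \frac{c}{70}$)
$\left(9062 + 15549\right) \left(-39843 + f{\left(-9,92 \right)}\right) = \left(9062 + 15549\right) \left(-39843 + \left(\frac{5}{8} + \frac{1}{70} \cdot 92\right)\right) = 24611 \left(-39843 + \left(\frac{5}{8} + \frac{46}{35}\right)\right) = 24611 \left(-39843 + \frac{543}{280}\right) = 24611 \left(- \frac{11155497}{280}\right) = - \frac{274547936667}{280}$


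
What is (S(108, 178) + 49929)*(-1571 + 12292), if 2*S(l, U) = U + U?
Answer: 537197147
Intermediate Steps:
S(l, U) = U (S(l, U) = (U + U)/2 = (2*U)/2 = U)
(S(108, 178) + 49929)*(-1571 + 12292) = (178 + 49929)*(-1571 + 12292) = 50107*10721 = 537197147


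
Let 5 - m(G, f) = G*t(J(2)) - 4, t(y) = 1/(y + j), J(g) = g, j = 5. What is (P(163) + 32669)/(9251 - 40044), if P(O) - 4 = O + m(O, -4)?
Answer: -229752/215551 ≈ -1.0659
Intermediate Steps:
t(y) = 1/(5 + y) (t(y) = 1/(y + 5) = 1/(5 + y))
m(G, f) = 9 - G/7 (m(G, f) = 5 - (G/(5 + 2) - 4) = 5 - (G/7 - 4) = 5 - (-4 + G/7) = 5 + (4 - G/7) = 9 - G/7)
P(O) = 13 + 6*O/7 (P(O) = 4 + (O + (9 - O/7)) = 4 + (9 + 6*O/7) = 13 + 6*O/7)
(P(163) + 32669)/(9251 - 40044) = ((13 + (6/7)*163) + 32669)/(9251 - 40044) = ((13 + 978/7) + 32669)/(-30793) = (1069/7 + 32669)*(-1/30793) = (229752/7)*(-1/30793) = -229752/215551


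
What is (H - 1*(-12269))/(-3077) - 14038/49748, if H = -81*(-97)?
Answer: -522211587/76537298 ≈ -6.8230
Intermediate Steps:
H = 7857
(H - 1*(-12269))/(-3077) - 14038/49748 = (7857 - 1*(-12269))/(-3077) - 14038/49748 = (7857 + 12269)*(-1/3077) - 14038*1/49748 = 20126*(-1/3077) - 7019/24874 = -20126/3077 - 7019/24874 = -522211587/76537298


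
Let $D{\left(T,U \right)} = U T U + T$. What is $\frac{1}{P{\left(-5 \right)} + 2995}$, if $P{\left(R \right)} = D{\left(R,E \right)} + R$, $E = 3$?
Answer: $\frac{1}{2940} \approx 0.00034014$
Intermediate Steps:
$D{\left(T,U \right)} = T + T U^{2}$ ($D{\left(T,U \right)} = T U U + T = T U^{2} + T = T + T U^{2}$)
$P{\left(R \right)} = 11 R$ ($P{\left(R \right)} = R \left(1 + 3^{2}\right) + R = R \left(1 + 9\right) + R = R 10 + R = 10 R + R = 11 R$)
$\frac{1}{P{\left(-5 \right)} + 2995} = \frac{1}{11 \left(-5\right) + 2995} = \frac{1}{-55 + 2995} = \frac{1}{2940}$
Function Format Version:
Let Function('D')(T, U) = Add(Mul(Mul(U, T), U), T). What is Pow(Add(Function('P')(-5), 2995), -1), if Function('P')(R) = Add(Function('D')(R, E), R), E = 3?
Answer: Rational(1, 2940) ≈ 0.00034014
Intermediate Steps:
Function('D')(T, U) = Add(T, Mul(T, Pow(U, 2))) (Function('D')(T, U) = Add(Mul(Mul(T, U), U), T) = Add(Mul(T, Pow(U, 2)), T) = Add(T, Mul(T, Pow(U, 2))))
Function('P')(R) = Mul(11, R) (Function('P')(R) = Add(Mul(R, Add(1, Pow(3, 2))), R) = Add(Mul(R, Add(1, 9)), R) = Add(Mul(R, 10), R) = Add(Mul(10, R), R) = Mul(11, R))
Pow(Add(Function('P')(-5), 2995), -1) = Pow(Add(Mul(11, -5), 2995), -1) = Pow(Add(-55, 2995), -1) = Pow(2940, -1) = Rational(1, 2940)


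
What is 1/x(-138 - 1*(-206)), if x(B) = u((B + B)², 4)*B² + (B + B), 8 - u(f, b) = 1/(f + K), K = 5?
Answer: 18501/686900504 ≈ 2.6934e-5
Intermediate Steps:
u(f, b) = 8 - 1/(5 + f) (u(f, b) = 8 - 1/(f + 5) = 8 - 1/(5 + f))
x(B) = 2*B + B²*(39 + 32*B²)/(5 + 4*B²) (x(B) = ((39 + 8*(B + B)²)/(5 + (B + B)²))*B² + (B + B) = ((39 + 8*(2*B)²)/(5 + (2*B)²))*B² + 2*B = ((39 + 8*(4*B²))/(5 + 4*B²))*B² + 2*B = ((39 + 32*B²)/(5 + 4*B²))*B² + 2*B = B²*(39 + 32*B²)/(5 + 4*B²) + 2*B = 2*B + B²*(39 + 32*B²)/(5 + 4*B²))
1/x(-138 - 1*(-206)) = 1/((-138 - 1*(-206))*(10 + 8*(-138 - 1*(-206))² + (-138 - 1*(-206))*(39 + 32*(-138 - 1*(-206))²))/(5 + 4*(-138 - 1*(-206))²)) = 1/((-138 + 206)*(10 + 8*(-138 + 206)² + (-138 + 206)*(39 + 32*(-138 + 206)²))/(5 + 4*(-138 + 206)²)) = 1/(68*(10 + 8*68² + 68*(39 + 32*68²))/(5 + 4*68²)) = 1/(68*(10 + 8*4624 + 68*(39 + 32*4624))/(5 + 4*4624)) = 1/(68*(10 + 36992 + 68*(39 + 147968))/(5 + 18496)) = 1/(68*(10 + 36992 + 68*148007)/18501) = 1/(68*(1/18501)*(10 + 36992 + 10064476)) = 1/(68*(1/18501)*10101478) = 1/(686900504/18501) = 18501/686900504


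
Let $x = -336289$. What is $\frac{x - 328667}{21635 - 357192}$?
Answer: $\frac{664956}{335557} \approx 1.9816$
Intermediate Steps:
$\frac{x - 328667}{21635 - 357192} = \frac{-336289 - 328667}{21635 - 357192} = - \frac{664956}{-335557} = \left(-664956\right) \left(- \frac{1}{335557}\right) = \frac{664956}{335557}$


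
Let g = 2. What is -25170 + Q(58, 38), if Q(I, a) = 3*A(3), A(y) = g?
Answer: -25164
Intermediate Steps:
A(y) = 2
Q(I, a) = 6 (Q(I, a) = 3*2 = 6)
-25170 + Q(58, 38) = -25170 + 6 = -25164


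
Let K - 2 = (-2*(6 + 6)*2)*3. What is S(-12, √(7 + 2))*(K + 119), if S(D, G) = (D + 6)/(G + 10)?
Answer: 138/13 ≈ 10.615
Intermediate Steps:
K = -142 (K = 2 + (-2*(6 + 6)*2)*3 = 2 + (-2*12*2)*3 = 2 - 24*2*3 = 2 - 48*3 = 2 - 144 = -142)
S(D, G) = (6 + D)/(10 + G)
S(-12, √(7 + 2))*(K + 119) = ((6 - 12)/(10 + √(7 + 2)))*(-142 + 119) = (-6/(10 + √9))*(-23) = (-6/(10 + 3))*(-23) = (-6/13)*(-23) = ((1/13)*(-6))*(-23) = -6/13*(-23) = 138/13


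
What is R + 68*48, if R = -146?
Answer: 3118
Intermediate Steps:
R + 68*48 = -146 + 68*48 = -146 + 3264 = 3118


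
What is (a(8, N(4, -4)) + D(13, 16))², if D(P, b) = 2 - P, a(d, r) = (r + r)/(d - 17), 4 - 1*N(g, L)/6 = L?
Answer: 4225/9 ≈ 469.44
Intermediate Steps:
N(g, L) = 24 - 6*L
a(d, r) = 2*r/(-17 + d) (a(d, r) = (2*r)/(-17 + d) = 2*r/(-17 + d))
(a(8, N(4, -4)) + D(13, 16))² = (2*(24 - 6*(-4))/(-17 + 8) + (2 - 1*13))² = (2*(24 + 24)/(-9) + (2 - 13))² = (2*48*(-⅑) - 11)² = (-32/3 - 11)² = (-65/3)² = 4225/9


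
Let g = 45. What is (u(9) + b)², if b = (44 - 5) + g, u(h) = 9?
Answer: 8649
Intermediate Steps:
b = 84 (b = (44 - 5) + 45 = 39 + 45 = 84)
(u(9) + b)² = (9 + 84)² = 93² = 8649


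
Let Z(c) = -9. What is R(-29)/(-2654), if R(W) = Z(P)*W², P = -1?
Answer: 7569/2654 ≈ 2.8519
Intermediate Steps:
R(W) = -9*W²
R(-29)/(-2654) = -9*(-29)²/(-2654) = -9*841*(-1/2654) = -7569*(-1/2654) = 7569/2654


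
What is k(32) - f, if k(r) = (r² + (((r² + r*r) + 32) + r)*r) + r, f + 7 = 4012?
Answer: 64635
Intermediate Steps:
f = 4005 (f = -7 + 4012 = 4005)
k(r) = r + r² + r*(32 + r + 2*r²) (k(r) = (r² + (((r² + r²) + 32) + r)*r) + r = (r² + ((2*r² + 32) + r)*r) + r = (r² + ((32 + 2*r²) + r)*r) + r = (r² + (32 + r + 2*r²)*r) + r = (r² + r*(32 + r + 2*r²)) + r = r + r² + r*(32 + r + 2*r²))
k(32) - f = 32*(33 + 2*32 + 2*32²) - 1*4005 = 32*(33 + 64 + 2*1024) - 4005 = 32*(33 + 64 + 2048) - 4005 = 32*2145 - 4005 = 68640 - 4005 = 64635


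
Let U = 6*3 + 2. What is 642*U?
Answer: 12840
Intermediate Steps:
U = 20 (U = 18 + 2 = 20)
642*U = 642*20 = 12840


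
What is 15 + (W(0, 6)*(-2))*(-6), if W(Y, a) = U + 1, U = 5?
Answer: 87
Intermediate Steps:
W(Y, a) = 6 (W(Y, a) = 5 + 1 = 6)
15 + (W(0, 6)*(-2))*(-6) = 15 + (6*(-2))*(-6) = 15 - 12*(-6) = 15 + 72 = 87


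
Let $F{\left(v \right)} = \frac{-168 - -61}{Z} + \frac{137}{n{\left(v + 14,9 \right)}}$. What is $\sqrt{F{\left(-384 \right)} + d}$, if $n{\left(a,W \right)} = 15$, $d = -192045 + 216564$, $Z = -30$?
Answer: $\frac{\sqrt{2453170}}{10} \approx 156.63$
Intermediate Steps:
$d = 24519$
$F{\left(v \right)} = \frac{127}{10}$ ($F{\left(v \right)} = \frac{-168 - -61}{-30} + \frac{137}{15} = \left(-168 + 61\right) \left(- \frac{1}{30}\right) + 137 \cdot \frac{1}{15} = \left(-107\right) \left(- \frac{1}{30}\right) + \frac{137}{15} = \frac{107}{30} + \frac{137}{15} = \frac{127}{10}$)
$\sqrt{F{\left(-384 \right)} + d} = \sqrt{\frac{127}{10} + 24519} = \sqrt{\frac{245317}{10}} = \frac{\sqrt{2453170}}{10}$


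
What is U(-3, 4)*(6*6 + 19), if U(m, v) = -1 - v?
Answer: -275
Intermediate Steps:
U(-3, 4)*(6*6 + 19) = (-1 - 1*4)*(6*6 + 19) = (-1 - 4)*(36 + 19) = -5*55 = -275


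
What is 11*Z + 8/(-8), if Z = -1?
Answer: -12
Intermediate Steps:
11*Z + 8/(-8) = 11*(-1) + 8/(-8) = -11 + 8*(-⅛) = -11 - 1 = -12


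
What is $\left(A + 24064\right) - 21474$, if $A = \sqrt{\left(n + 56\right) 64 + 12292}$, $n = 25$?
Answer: $2590 + 2 \sqrt{4369} \approx 2722.2$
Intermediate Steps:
$A = 2 \sqrt{4369}$ ($A = \sqrt{\left(25 + 56\right) 64 + 12292} = \sqrt{81 \cdot 64 + 12292} = \sqrt{5184 + 12292} = \sqrt{17476} = 2 \sqrt{4369} \approx 132.2$)
$\left(A + 24064\right) - 21474 = \left(2 \sqrt{4369} + 24064\right) - 21474 = \left(24064 + 2 \sqrt{4369}\right) - 21474 = 2590 + 2 \sqrt{4369}$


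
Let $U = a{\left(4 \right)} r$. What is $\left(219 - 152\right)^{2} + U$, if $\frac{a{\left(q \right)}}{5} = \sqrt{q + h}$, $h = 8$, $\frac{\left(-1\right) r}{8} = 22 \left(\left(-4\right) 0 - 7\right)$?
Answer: $4489 + 12320 \sqrt{3} \approx 25828.0$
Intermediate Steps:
$r = 1232$ ($r = - 8 \cdot 22 \left(\left(-4\right) 0 - 7\right) = - 8 \cdot 22 \left(0 - 7\right) = - 8 \cdot 22 \left(-7\right) = \left(-8\right) \left(-154\right) = 1232$)
$a{\left(q \right)} = 5 \sqrt{8 + q}$ ($a{\left(q \right)} = 5 \sqrt{q + 8} = 5 \sqrt{8 + q}$)
$U = 12320 \sqrt{3}$ ($U = 5 \sqrt{8 + 4} \cdot 1232 = 5 \sqrt{12} \cdot 1232 = 5 \cdot 2 \sqrt{3} \cdot 1232 = 10 \sqrt{3} \cdot 1232 = 12320 \sqrt{3} \approx 21339.0$)
$\left(219 - 152\right)^{2} + U = \left(219 - 152\right)^{2} + 12320 \sqrt{3} = 67^{2} + 12320 \sqrt{3} = 4489 + 12320 \sqrt{3}$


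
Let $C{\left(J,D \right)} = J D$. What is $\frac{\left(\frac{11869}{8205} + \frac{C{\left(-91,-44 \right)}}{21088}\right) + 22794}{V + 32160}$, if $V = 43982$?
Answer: $\frac{986065374013}{3293656219920} \approx 0.29938$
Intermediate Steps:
$C{\left(J,D \right)} = D J$
$\frac{\left(\frac{11869}{8205} + \frac{C{\left(-91,-44 \right)}}{21088}\right) + 22794}{V + 32160} = \frac{\left(\frac{11869}{8205} + \frac{\left(-44\right) \left(-91\right)}{21088}\right) + 22794}{43982 + 32160} = \frac{\left(11869 \cdot \frac{1}{8205} + 4004 \cdot \frac{1}{21088}\right) + 22794}{76142} = \left(\left(\frac{11869}{8205} + \frac{1001}{5272}\right) + 22794\right) \frac{1}{76142} = \left(\frac{70786573}{43256760} + 22794\right) \frac{1}{76142} = \frac{986065374013}{43256760} \cdot \frac{1}{76142} = \frac{986065374013}{3293656219920}$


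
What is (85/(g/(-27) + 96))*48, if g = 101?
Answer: 110160/2491 ≈ 44.223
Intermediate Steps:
(85/(g/(-27) + 96))*48 = (85/(101/(-27) + 96))*48 = (85/(101*(-1/27) + 96))*48 = (85/(-101/27 + 96))*48 = (85/(2491/27))*48 = (85*(27/2491))*48 = (2295/2491)*48 = 110160/2491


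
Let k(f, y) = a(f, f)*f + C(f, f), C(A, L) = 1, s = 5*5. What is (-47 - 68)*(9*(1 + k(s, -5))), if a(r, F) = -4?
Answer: 101430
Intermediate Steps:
s = 25
k(f, y) = 1 - 4*f (k(f, y) = -4*f + 1 = 1 - 4*f)
(-47 - 68)*(9*(1 + k(s, -5))) = (-47 - 68)*(9*(1 + (1 - 4*25))) = -1035*(1 + (1 - 100)) = -1035*(1 - 99) = -1035*(-98) = -115*(-882) = 101430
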